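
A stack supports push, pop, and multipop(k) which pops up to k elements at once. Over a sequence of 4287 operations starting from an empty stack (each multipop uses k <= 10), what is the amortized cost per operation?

Each element is pushed exactly once and popped at most once (whether by pop or as part of a multipop). So the total number of individual pops over the whole sequence is at most the number of pushes, which is at most 4287. Total work <= 2 * 4287, hence O(1) amortized per operation.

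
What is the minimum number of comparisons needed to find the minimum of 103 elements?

Finding the minimum requires 102 comparisons, identical reasoning to finding the maximum. Each comparison eliminates one candidate.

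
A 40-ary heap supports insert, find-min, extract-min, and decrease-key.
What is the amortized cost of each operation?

The 40-ary heap has height O(log_40 n). Insert sifts up: O(log_40 n). Find-min reads the root: O(1). Extract-min sifts down comparing 40 children per level: O(40 * log_40 n). Decrease-key sifts up: O(log_40 n).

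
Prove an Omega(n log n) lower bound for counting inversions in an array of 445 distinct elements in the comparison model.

Decision-tree argument: at any leaf, the comparisons made (with transitivity) must totally order all 445 elements -- otherwise some pair (i,j) is unordered, and an adversary can present two inputs agreeing on every comparison made but with that pair flipped, changing the inversion count by 1, so the leaf's output is wrong on one of them. Hence the tree has >= 445! leaves and height >= log_2(445!) = Omega(n log n). Modified merge sort achieves O(n log n).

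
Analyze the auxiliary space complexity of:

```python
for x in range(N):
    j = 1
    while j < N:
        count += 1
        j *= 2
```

Space complexity: O(1).
Only a constant amount of auxiliary storage is used; nothing grows with n.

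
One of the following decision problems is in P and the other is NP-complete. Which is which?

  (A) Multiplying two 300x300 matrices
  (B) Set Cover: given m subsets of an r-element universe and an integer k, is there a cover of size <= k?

(A) is P: the schoolbook algorithm runs in O(n^3).
(B) is NP-complete: one of Karp's 21 NP-complete problems (with k part of the input).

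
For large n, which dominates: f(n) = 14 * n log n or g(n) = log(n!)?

f(n) = 14 * n log n and g(n) = log(n!) are Theta of each other: Stirling: log(n!) = n log n - n + O(log n) = Theta(n log n); the constant 14 doesn't change the Theta class.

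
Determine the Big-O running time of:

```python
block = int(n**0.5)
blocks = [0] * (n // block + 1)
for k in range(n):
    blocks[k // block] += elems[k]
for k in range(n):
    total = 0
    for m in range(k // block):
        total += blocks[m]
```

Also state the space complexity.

Time complexity: O(n * sqrt(n)).
Space complexity: O(sqrt(n)).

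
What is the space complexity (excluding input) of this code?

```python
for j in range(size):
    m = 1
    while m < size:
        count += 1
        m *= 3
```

Space complexity: O(1).
Only a constant amount of auxiliary storage is used; nothing grows with n.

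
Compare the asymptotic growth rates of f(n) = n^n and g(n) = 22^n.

f(n) = n^n grows faster: n^n / 22^n = (n/22)^n -> infinity once n > 22.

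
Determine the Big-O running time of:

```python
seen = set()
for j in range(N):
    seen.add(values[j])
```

Time complexity: O(n).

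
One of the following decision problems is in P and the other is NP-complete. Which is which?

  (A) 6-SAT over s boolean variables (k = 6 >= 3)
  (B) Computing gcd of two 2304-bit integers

(A) is NP-complete: 3-SAT is NP-complete (Cook-Levin); k-SAT for k>=3 reduces from 3-SAT.
(B) is P: the Euclidean algorithm runs in polynomial time in the bit-length.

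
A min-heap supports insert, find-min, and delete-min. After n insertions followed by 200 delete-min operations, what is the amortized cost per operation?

Insert takes O(log n) worst case. Delete-min takes O(log n). Over a sequence of n inserts and 200 delete-mins, total cost is O((n + 200) log n). Amortized per operation: O(log n).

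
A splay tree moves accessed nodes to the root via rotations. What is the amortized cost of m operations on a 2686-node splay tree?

Using a potential function Phi = sum of log(size of subtree) for each node, each splay operation has amortized cost O(log n) where n = 2686. Bad individual operations (O(n)) are offset by decreased potential.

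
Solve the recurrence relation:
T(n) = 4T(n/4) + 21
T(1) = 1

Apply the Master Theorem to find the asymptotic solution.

a=4, b=4, f(n)=21. log_4(4) = 1. Case 1 of Master Theorem: T(n) = O(n^1).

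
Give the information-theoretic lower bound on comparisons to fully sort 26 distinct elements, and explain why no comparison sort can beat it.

A comparison sort is a binary decision tree whose leaves are the 26! = 403291461126605635584000000 possible output permutations. A binary tree with L leaves has height >= ceil(log_2(L)). So any comparison sort needs >= ceil(log_2(26!)) = 89 comparisons in the worst case.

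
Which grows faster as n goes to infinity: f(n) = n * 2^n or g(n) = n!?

g(n) = n! grows faster: by Stirling n! ~ (n/e)^n sqrt(2*pi*n); (n/e)^n eventually dominates n * 2^n.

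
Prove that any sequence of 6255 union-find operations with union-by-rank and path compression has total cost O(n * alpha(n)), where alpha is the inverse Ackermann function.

Using Tarjan's analysis with rank-based potential function. Union-by-rank keeps tree height O(log n). Path compression flattens paths during find. For n = 6255 operations, total cost is O(n * alpha(n)), effectively O(n) since alpha grows incredibly slowly.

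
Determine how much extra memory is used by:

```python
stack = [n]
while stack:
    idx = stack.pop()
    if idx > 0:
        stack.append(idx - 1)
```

Space complexity: O(1).
Only a constant amount of auxiliary storage is used; nothing grows with n.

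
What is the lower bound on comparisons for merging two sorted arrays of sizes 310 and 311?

Adversary argument: with sizes 310 and 311 (differing by at most 1), interleave the two arrays so that every consecutive pair in the output comes from different inputs. Then each of the 620 adjacent output pairs must be directly compared, or the algorithm cannot determine their relative order. So 620 comparisons are necessary; standard merge achieves this.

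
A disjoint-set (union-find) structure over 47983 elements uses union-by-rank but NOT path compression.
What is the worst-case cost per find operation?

Union-by-rank alone keeps every tree's height <= log_2(47983) ~= 15.6. Each find traverses from a node to its root, costing O(height) = O(log n). Without path compression this bound is tight.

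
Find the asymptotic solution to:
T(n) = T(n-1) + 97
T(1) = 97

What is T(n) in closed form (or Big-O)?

Unrolling: T(n) = T(n-1) + 97 = T(n-2) + 2*97 = ... = T(1) + (n-1)*97 = 97 + (n-1)*97 = 97n.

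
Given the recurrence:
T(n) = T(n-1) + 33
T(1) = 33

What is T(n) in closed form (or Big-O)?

Unrolling: T(n) = T(n-1) + 33 = T(n-2) + 2*33 = ... = T(1) + (n-1)*33 = 33 + (n-1)*33 = 33n.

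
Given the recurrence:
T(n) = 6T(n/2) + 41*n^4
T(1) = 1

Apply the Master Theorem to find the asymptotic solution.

a=6, b=2, f(n)=41*n^4. log_2(6) = 2.585 < 4. Case 3: T(n) = O(n^4).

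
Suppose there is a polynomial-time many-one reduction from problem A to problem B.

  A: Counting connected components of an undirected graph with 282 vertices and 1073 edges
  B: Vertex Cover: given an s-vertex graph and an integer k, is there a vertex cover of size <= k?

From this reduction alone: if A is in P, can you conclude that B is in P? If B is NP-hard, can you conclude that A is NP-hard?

A poly-time reduction A <=_p B transfers tractability DOWN (B easy => A easy) and hardness UP (A hard => B hard), not the reverse.
From A in P, the reduction alone does NOT give B in P: any problem in P trivially reduces to SAT, yet SAT is not known to be in P.
From B NP-hard, the reduction alone does NOT give A NP-hard: again, easy problems reduce to hard ones.
(Here in fact A is P and B is NP-complete.)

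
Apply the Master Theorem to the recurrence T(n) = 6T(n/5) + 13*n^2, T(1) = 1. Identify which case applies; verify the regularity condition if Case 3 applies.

a=6, b=5, f(n)=13*n^2.
log_5(6) = 1.113 < 2.
f(n) = Omega(n^(1.113+epsilon)) for some epsilon > 0, so Case 3 is the candidate.
Regularity: a*f(n/b) = 6*13*(n/5)^2 = (6/25)*13*n^2 <= c*f(n) with c = 6/25 < 1. Satisfied.
Case 3: T(n) = Theta(n^2).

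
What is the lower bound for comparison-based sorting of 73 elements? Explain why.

A comparison-based sorting algorithm corresponds to a decision tree. With 73! possible permutations, the tree has 73! leaves. The height is at least log_2(73!) = Omega(n log n) by Stirling's approximation.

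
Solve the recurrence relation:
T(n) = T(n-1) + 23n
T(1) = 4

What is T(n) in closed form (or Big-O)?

Unrolling: T(n) = 4 + 23*(2 + 3 + ... + n) = 4 + 23*(n(n+1)/2 - 1) = O(n^2).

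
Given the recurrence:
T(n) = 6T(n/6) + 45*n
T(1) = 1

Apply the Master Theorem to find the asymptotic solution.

a=6, b=6, f(n)=45*n. log_6(6) = 1. Case 2: T(n) = O(n log n).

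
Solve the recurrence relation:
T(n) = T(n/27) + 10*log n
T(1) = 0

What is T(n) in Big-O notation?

Each of the log_27(n) levels adds O(log n). T(n) = O(log^2 n).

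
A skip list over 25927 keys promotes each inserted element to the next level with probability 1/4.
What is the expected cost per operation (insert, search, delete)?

Expected number of levels is O(log_4(25927)) = O(log n). A search visits O(1) expected nodes per level over O(log n) levels. Insert/delete are a search plus O(1) pointer updates per level. Expected O(log n) per operation.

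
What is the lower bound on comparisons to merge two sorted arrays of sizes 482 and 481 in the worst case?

Adversary: with |482 - 481| <= 1 the inputs can be fully interleaved so that every adjacent pair in the merged output comes from different arrays. Then each of the 962 adjacent pairs must be directly compared, or the algorithm cannot determine their relative order. Standard merge meets this bound.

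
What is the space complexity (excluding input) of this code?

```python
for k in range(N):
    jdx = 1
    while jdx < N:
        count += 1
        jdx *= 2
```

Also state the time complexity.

Space complexity: O(1).
Only a constant amount of auxiliary storage is used; nothing grows with n.
Time complexity: O(n log n).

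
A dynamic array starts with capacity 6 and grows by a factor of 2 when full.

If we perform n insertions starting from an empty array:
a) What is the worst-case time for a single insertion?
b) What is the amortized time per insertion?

(a) Worst-case single insertion: O(n) -- when the array is full at capacity c, the resize copies all c elements, and c can be Theta(n).
(b) Resizes happen at sizes 6, 12, 24, ... Total copy cost for n insertions: 6 + 12 + ... = O(n) (geometric series with ratio 1/2). Amortized cost per insertion: O(n)/n = O(1).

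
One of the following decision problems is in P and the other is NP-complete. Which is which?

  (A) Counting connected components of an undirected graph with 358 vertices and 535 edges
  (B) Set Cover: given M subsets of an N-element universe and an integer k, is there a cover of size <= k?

(A) is P: BFS/DFS visits each vertex and edge once: O(V+E).
(B) is NP-complete: one of Karp's 21 NP-complete problems (with k part of the input).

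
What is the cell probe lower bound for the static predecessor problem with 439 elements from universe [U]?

The Patrascu-Thorup lower bound shows any data structure on n = 439 elements using O(n * polylog(n)) space requires Omega(log log U) query time. van Emde Boas trees achieve O(log log U) with O(U) space.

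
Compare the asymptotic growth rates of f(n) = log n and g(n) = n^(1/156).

g(n) = n^(1/156) grows faster: any positive power of n dominates log n.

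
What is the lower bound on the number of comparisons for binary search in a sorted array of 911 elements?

With 911 possible positions, we need at least ceil(log_2(911)) = 10 comparisons. Each comparison splits the remaining candidates by at most half.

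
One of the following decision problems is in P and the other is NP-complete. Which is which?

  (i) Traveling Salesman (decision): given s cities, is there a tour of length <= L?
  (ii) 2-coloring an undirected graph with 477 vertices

(i) is NP-complete: reduces from Hamiltonian Cycle.
(ii) is P: 2-coloring is bipartiteness testing via BFS, O(V+E).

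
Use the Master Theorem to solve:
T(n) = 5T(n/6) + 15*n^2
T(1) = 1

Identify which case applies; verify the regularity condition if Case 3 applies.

a=5, b=6, f(n)=15*n^2.
log_6(5) = 0.8982 < 2.
f(n) = Omega(n^(0.8982+epsilon)) for some epsilon > 0, so Case 3 is the candidate.
Regularity: a*f(n/b) = 5*15*(n/6)^2 = (5/36)*15*n^2 <= c*f(n) with c = 5/36 < 1. Satisfied.
Case 3: T(n) = Theta(n^2).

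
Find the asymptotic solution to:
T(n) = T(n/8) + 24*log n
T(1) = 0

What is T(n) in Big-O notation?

Each of the log_8(n) levels adds O(log n). T(n) = O(log^2 n).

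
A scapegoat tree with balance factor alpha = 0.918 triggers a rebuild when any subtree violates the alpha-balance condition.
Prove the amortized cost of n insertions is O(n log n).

Define potential Phi = c * sum of |size(left(v)) - size(right(v))| over all nodes. An insertion at depth d costs O(d) = O(log n) and increases Phi by O(log n). When a rebuild of subtree of size s occurs, it costs O(s) but reduces Phi by Omega(s). With alpha = 0.918, between rebuilds Omega(s) insertions must occur. Amortized cost per insertion: O(log n).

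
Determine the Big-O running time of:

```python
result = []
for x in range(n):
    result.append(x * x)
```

Time complexity: O(n).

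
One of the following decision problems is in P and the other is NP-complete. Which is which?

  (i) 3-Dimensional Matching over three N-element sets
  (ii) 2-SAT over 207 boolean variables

(i) is NP-complete: one of Karp's 21 NP-complete problems.
(ii) is P: 2-SAT is solvable in linear time via implication-graph SCCs.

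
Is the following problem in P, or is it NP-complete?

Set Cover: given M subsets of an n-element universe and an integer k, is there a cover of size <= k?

This problem is NP-complete: one of Karp's 21 NP-complete problems (with k part of the input).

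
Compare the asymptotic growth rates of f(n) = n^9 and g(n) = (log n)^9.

f(n) = n^9 grows faster: any positive polynomial dominates any polylog.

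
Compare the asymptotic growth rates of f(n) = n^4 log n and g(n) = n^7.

g(n) = n^7 grows faster: n^7 / (n^4 log n) = n^3/log n -> infinity.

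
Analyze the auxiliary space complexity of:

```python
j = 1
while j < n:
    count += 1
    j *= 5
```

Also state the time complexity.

Space complexity: O(1).
Only a constant amount of auxiliary storage is used; nothing grows with n.
Time complexity: O(log n).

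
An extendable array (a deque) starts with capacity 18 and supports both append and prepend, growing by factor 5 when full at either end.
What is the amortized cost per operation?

Growth at either end copies all elements; capacities form a geometric sequence with ratio 5, so total copy cost over n operations is O(n) (two geometric series). Amortized O(1).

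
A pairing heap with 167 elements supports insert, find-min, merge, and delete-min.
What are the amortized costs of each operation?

Pairing heaps are self-adjusting heap-ordered trees. Insert and merge link two roots: O(1). Find-min reads the root: O(1). Delete-min removes the root, then pairs children in two passes; amortized cost is O(log 167) = O(log n).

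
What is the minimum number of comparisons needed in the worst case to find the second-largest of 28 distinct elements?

Lower bound: finding the max needs 28-1 comparisons. By the adversary weight-doubling argument, the max must personally win >= ceil(log_2(28)) = 5 comparisons; the 2nd-largest is among those 5 losers, needing 5-1 more comparisons. Total >= 28-1 + 5-1 = 31. A balanced knockout tournament achieves this.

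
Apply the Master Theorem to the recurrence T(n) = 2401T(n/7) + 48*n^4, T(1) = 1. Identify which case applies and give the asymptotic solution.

a=2401, b=7, f(n)=48*n^4.
log_7(2401) = 4, so n^(log_b(a)) = n^4.
f(n) = Theta(n^4), so Case 2 applies.
T(n) = Theta(n^4 log n).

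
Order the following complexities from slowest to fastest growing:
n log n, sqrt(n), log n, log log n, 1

Ordered by growth rate: 1 < log log n < log n < sqrt(n) < n log n.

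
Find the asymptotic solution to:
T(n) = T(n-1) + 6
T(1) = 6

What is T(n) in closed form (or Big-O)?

Unrolling: T(n) = T(n-1) + 6 = T(n-2) + 2*6 = ... = T(1) + (n-1)*6 = 6 + (n-1)*6 = 6n.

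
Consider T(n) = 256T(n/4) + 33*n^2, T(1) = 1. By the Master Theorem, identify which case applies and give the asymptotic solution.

a=256, b=4, f(n)=33*n^2.
log_4(256) = 4 > 2.
Since f(n) = O(n^2) is polynomially smaller than n^4, Case 1 applies.
T(n) = Theta(n^4).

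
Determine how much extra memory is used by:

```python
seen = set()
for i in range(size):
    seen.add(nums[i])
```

Space complexity: O(n).
Auxiliary storage grows linearly with the input size n in the worst case.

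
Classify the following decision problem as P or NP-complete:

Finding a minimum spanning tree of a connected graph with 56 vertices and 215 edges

This problem is in P: Kruskal's / Prim's algorithms run in polynomial time.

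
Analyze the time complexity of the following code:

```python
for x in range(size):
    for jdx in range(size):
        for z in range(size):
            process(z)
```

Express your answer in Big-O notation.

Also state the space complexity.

Time complexity: O(n^3).
Space complexity: O(1).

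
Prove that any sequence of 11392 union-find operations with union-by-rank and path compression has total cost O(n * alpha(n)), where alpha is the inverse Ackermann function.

Using Tarjan's analysis with rank-based potential function. Union-by-rank keeps tree height O(log n). Path compression flattens paths during find. For n = 11392 operations, total cost is O(n * alpha(n)), effectively O(n) since alpha grows incredibly slowly.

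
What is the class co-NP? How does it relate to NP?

co-NP is the class of problems whose complement is in NP. A problem is in co-NP if 'no' instances have short proofs. NP and co-NP may or may not be equal. If NP != co-NP, then P != NP. Tautology (is a formula always true?) is in co-NP.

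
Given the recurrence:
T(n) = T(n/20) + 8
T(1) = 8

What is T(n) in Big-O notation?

Each step divides n by 20 and adds 8. After log_20(n) steps, T(n) = O(log n).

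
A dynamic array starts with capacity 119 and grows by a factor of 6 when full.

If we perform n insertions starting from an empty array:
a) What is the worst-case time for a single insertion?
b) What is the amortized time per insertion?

(a) Worst-case single insertion: O(n) -- when the array is full at capacity c, the resize copies all c elements, and c can be Theta(n).
(b) Resizes happen at sizes 119, 714, 4284, ... Total copy cost for n insertions: 119 + 714 + ... = O(n) (geometric series with ratio 1/6). Amortized cost per insertion: O(n)/n = O(1).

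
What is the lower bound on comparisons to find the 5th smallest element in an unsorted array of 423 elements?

Finding the 5th smallest of 423 elements requires Omega(n) comparisons. Every element must participate in at least one comparison; otherwise it could be the 5th smallest.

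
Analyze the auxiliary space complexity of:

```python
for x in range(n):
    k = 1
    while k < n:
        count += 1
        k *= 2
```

Space complexity: O(1).
Only a constant amount of auxiliary storage is used; nothing grows with n.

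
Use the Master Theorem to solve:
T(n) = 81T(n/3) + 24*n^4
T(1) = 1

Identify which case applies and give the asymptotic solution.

a=81, b=3, f(n)=24*n^4.
log_3(81) = 4, so n^(log_b(a)) = n^4.
f(n) = Theta(n^4), so Case 2 applies.
T(n) = Theta(n^4 log n).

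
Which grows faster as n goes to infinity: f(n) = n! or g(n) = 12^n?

f(n) = n! grows faster: by Stirling n! ~ (n/e)^n sqrt(2*pi*n); (n/e)^n eventually dominates 12^n.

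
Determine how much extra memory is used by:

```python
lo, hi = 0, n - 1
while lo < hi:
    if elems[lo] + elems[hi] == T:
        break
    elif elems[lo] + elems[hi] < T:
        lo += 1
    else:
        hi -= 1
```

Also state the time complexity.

Space complexity: O(1).
Only a constant amount of auxiliary storage is used; nothing grows with n.
Time complexity: O(n).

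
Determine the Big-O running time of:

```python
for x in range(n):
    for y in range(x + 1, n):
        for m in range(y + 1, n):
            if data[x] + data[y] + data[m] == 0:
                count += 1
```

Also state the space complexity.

Time complexity: O(n^3).
Space complexity: O(1).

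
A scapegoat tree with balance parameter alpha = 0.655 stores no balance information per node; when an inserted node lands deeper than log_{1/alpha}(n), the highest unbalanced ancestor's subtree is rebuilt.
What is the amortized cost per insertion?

Search/insert path is O(log n). A rebuild of a subtree of size s costs O(s), but with alpha = 0.655 at least Omega(s) insertions must have occurred in that subtree since its last rebuild. Charging O(1) of the rebuild to each such insertion gives O(log n) amortized.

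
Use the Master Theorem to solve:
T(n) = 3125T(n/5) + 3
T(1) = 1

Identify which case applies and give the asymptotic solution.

a=3125, b=5, f(n)=3.
log_5(3125) = 5 > 0.
Since f(n) = O(n^0) is polynomially smaller than n^5, Case 1 applies.
T(n) = Theta(n^5).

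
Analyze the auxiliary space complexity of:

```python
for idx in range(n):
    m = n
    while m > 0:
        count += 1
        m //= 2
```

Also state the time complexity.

Space complexity: O(1).
Only a constant amount of auxiliary storage is used; nothing grows with n.
Time complexity: O(n log n).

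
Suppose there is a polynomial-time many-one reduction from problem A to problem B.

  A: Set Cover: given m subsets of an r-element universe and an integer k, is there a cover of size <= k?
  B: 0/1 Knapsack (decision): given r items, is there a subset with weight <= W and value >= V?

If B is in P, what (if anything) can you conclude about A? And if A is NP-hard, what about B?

A poly-time reduction A <=_p B means any A-instance can be transformed to a B-instance in poly time.
If B is in P: compose the reduction with B's poly-time algorithm to solve A in poly time, so A is in P.
If A is NP-hard: every NP problem reduces to A, which reduces to B; composing reductions, every NP problem reduces to B, so B is NP-hard.
(Here in fact A is NP-complete and B is NP-complete.)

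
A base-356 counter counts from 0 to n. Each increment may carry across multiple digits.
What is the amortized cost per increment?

Digit at position i changes every 356^i increments. Total digit changes over n increments: n * 356/(356-1) = O(n). Amortized: O(1).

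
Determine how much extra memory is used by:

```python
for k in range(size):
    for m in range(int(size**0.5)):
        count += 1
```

Space complexity: O(1).
Only a constant amount of auxiliary storage is used; nothing grows with n.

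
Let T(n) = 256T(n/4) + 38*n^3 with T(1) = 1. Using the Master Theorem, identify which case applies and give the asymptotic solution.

a=256, b=4, f(n)=38*n^3.
log_4(256) = 4 > 3.
Since f(n) = O(n^3) is polynomially smaller than n^4, Case 1 applies.
T(n) = Theta(n^4).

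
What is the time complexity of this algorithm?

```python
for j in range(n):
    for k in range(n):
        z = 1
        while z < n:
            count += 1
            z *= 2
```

Time complexity: O(n^2 log n).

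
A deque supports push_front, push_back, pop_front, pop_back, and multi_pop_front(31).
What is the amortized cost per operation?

Assign 2 credits to each push operation. A pop uses 1 saved credit. multi_pop_front(31) uses up to 31 saved credits from previous pushes. Credits never go negative. Amortized cost is O(1).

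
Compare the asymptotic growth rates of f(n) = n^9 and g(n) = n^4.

f(n) = n^9 grows faster: n^9/n^4 = n^5 -> infinity.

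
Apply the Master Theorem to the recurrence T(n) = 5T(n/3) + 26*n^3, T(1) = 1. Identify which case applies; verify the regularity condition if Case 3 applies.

a=5, b=3, f(n)=26*n^3.
log_3(5) = 1.465 < 3.
f(n) = Omega(n^(1.465+epsilon)) for some epsilon > 0, so Case 3 is the candidate.
Regularity: a*f(n/b) = 5*26*(n/3)^3 = (5/27)*26*n^3 <= c*f(n) with c = 5/27 < 1. Satisfied.
Case 3: T(n) = Theta(n^3).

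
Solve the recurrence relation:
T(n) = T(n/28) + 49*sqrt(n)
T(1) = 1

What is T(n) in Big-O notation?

Each level contributes sqrt(n/28^k). Geometric series with ratio 1/sqrt(28) < 1 sums to O(sqrt(n)).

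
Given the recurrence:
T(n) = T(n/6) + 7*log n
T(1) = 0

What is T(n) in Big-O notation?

Each of the log_6(n) levels adds O(log n). T(n) = O(log^2 n).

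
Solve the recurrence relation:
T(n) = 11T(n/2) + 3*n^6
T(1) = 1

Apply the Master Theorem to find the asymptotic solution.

a=11, b=2, f(n)=3*n^6. log_2(11) = 3.459 < 6. Case 3: T(n) = O(n^6).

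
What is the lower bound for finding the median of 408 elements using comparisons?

To find the median of 408 elements, every element must be compared at least once, so the lower bound is Omega(n). The BFPRT algorithm achieves O(n), making this tight.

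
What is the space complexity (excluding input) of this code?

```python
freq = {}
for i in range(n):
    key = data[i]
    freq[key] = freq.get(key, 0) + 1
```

Space complexity: O(n).
Auxiliary storage grows linearly with the input size n in the worst case.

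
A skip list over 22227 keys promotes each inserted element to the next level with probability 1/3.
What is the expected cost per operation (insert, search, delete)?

Expected number of levels is O(log_3(22227)) = O(log n). A search visits O(1) expected nodes per level over O(log n) levels. Insert/delete are a search plus O(1) pointer updates per level. Expected O(log n) per operation.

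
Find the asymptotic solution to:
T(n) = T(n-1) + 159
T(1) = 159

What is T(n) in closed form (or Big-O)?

Unrolling: T(n) = T(n-1) + 159 = T(n-2) + 2*159 = ... = T(1) + (n-1)*159 = 159 + (n-1)*159 = 159n.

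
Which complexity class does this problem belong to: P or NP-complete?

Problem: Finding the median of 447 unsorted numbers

This problem is in P: linear-time selection (median-of-medians) runs in O(n).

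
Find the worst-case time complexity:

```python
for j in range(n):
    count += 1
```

Time complexity: O(n).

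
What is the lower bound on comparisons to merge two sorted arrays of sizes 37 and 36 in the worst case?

Adversary: with |37 - 36| <= 1 the inputs can be fully interleaved so that every adjacent pair in the merged output comes from different arrays. Then each of the 72 adjacent pairs must be directly compared, or the algorithm cannot determine their relative order. Standard merge meets this bound.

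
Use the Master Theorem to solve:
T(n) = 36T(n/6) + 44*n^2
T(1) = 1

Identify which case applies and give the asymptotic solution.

a=36, b=6, f(n)=44*n^2.
log_6(36) = 2, so n^(log_b(a)) = n^2.
f(n) = Theta(n^2), so Case 2 applies.
T(n) = Theta(n^2 log n).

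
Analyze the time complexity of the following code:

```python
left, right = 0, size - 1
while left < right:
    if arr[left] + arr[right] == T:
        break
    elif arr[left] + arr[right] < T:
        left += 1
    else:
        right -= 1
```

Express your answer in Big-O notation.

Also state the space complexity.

Time complexity: O(n).
Space complexity: O(1).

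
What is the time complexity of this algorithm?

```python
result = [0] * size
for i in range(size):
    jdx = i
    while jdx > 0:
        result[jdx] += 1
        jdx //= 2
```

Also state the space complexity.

Time complexity: O(n log n).
Space complexity: O(n).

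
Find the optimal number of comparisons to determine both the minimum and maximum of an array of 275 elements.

Naive approach: 548 comparisons (274 for max + 274 for min).
Optimal: Compare elements in pairs first (floor(n/2) = 137 comparisons), then find max among winners and min among losers (137 comparisons each).
Total: ceil(3n/2) - 2 = 411 comparisons. An adversary argument shows this is also a lower bound.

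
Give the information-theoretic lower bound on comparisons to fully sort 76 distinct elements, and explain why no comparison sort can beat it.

A comparison sort is a binary decision tree whose leaves are the 76! = 1885494701666050254987932260861146558230394535379329335672487982961844043495537923117729972224000000000000000000 possible output permutations. A binary tree with L leaves has height >= ceil(log_2(L)). So any comparison sort needs >= ceil(log_2(76!)) = 370 comparisons in the worst case.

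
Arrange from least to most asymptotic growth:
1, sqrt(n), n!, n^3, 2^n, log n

Ordered by growth rate: 1 < log n < sqrt(n) < n^3 < 2^n < n!.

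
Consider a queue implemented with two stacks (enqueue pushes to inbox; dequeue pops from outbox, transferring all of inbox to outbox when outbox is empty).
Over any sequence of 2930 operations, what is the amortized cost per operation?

Each element is pushed to inbox once, popped once, pushed to outbox once, and popped once: 4 unit operations over its lifetime. Over 2930 operations the total work is O(2930). Amortized O(1) per enqueue/dequeue.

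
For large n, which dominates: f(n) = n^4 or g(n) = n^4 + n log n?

f(n) = n^4 and g(n) = n^4 + n log n are Theta of each other: the lower-order n log n term is o(n^4); both are Theta(n^4).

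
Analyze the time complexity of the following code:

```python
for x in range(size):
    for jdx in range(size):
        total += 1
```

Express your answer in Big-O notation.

Time complexity: O(n^2).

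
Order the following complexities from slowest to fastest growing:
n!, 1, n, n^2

Ordered by growth rate: 1 < n < n^2 < n!.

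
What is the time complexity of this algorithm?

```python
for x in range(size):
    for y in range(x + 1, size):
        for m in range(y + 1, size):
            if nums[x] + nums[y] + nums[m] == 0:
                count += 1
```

Time complexity: O(n^3).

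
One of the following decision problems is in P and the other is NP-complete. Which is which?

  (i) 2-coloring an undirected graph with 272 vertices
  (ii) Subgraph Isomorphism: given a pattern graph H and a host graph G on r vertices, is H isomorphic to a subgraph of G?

(i) is P: 2-coloring is bipartiteness testing via BFS, O(V+E).
(ii) is NP-complete: generalizes Clique and Hamiltonian Path (pattern size is part of the input).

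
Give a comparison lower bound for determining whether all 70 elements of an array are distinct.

In the algebraic decision-tree model, the YES region for element distinctness on 70 elements has 70! connected components (one per ordering). Ben-Or's theorem then gives a lower bound of Omega(log(n!)) = Omega(n log n).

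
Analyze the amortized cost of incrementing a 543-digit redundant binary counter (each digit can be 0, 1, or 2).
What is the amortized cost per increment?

A redundant counter on 543 digits allows digit values 0, 1, 2. Increment adds 1 to the least significant digit and carries any 2 to a 0 plus +1 on the next digit. With potential Phi = (number of 2-digits), each increment does O(1) actual work plus a chain of carries, each of which decreases Phi by 1. Amortized O(1).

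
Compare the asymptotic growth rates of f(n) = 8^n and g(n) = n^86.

f(n) = 8^n grows faster: any exponential with base > 1 dominates every polynomial.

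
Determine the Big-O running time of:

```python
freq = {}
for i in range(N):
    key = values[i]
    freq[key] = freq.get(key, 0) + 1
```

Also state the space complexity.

Time complexity: O(n).
Space complexity: O(n).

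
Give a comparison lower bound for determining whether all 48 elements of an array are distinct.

In the algebraic decision-tree model, the YES region for element distinctness on 48 elements has 48! connected components (one per ordering). Ben-Or's theorem then gives a lower bound of Omega(log(n!)) = Omega(n log n).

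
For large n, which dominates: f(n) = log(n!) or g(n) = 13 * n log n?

f(n) = log(n!) and g(n) = 13 * n log n are Theta of each other: Stirling: log(n!) = n log n - n + O(log n) = Theta(n log n); the constant 13 doesn't change the Theta class.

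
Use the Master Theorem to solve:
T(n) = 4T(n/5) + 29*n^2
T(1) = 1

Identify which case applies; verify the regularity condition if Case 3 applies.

a=4, b=5, f(n)=29*n^2.
log_5(4) = 0.8614 < 2.
f(n) = Omega(n^(0.8614+epsilon)) for some epsilon > 0, so Case 3 is the candidate.
Regularity: a*f(n/b) = 4*29*(n/5)^2 = (4/25)*29*n^2 <= c*f(n) with c = 4/25 < 1. Satisfied.
Case 3: T(n) = Theta(n^2).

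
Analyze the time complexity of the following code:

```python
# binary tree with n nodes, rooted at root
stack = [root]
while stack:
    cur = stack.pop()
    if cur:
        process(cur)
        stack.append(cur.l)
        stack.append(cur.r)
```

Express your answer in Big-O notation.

Time complexity: O(n).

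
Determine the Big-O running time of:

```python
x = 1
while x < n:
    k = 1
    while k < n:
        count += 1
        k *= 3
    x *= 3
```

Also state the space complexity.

Time complexity: O(log^2 n).
Space complexity: O(1).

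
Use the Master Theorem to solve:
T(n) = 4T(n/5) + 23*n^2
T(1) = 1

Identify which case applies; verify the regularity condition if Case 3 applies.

a=4, b=5, f(n)=23*n^2.
log_5(4) = 0.8614 < 2.
f(n) = Omega(n^(0.8614+epsilon)) for some epsilon > 0, so Case 3 is the candidate.
Regularity: a*f(n/b) = 4*23*(n/5)^2 = (4/25)*23*n^2 <= c*f(n) with c = 4/25 < 1. Satisfied.
Case 3: T(n) = Theta(n^2).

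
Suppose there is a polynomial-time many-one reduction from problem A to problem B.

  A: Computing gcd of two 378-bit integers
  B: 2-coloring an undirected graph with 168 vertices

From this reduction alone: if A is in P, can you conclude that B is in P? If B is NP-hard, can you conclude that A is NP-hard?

A poly-time reduction A <=_p B transfers tractability DOWN (B easy => A easy) and hardness UP (A hard => B hard), not the reverse.
From A in P, the reduction alone does NOT give B in P: any problem in P trivially reduces to SAT, yet SAT is not known to be in P.
From B NP-hard, the reduction alone does NOT give A NP-hard: again, easy problems reduce to hard ones.
(Here in fact A is P and B is P.)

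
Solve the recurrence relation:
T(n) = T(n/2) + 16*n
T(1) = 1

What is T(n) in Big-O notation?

Geometric series: 16*n*(1 + 1/2 + 1/2^2 + ...) = O(n). T(n) = O(n).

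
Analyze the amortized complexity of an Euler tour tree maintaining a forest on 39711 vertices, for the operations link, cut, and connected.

An Euler tour tree stores each tree's Euler tour as a balanced BST keyed by tour position. On 39711 vertices: link concatenates two tours via O(1) splits/joins of size <= 2*39711 (O(log n)); cut splits the tour at the two occurrences of the edge (O(log n)); connected compares BST roots (O(log n) to find the root). All O(log n) amortized.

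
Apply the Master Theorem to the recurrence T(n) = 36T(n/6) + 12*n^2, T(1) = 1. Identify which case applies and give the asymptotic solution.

a=36, b=6, f(n)=12*n^2.
log_6(36) = 2, so n^(log_b(a)) = n^2.
f(n) = Theta(n^2), so Case 2 applies.
T(n) = Theta(n^2 log n).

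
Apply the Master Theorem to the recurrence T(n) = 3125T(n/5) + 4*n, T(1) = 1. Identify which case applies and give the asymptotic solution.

a=3125, b=5, f(n)=4*n.
log_5(3125) = 5 > 1.
Since f(n) = O(n^1) is polynomially smaller than n^5, Case 1 applies.
T(n) = Theta(n^5).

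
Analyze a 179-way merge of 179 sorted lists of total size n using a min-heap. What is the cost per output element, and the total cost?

Maintain a min-heap of size 179 holding the current head of each list. Each output step does one extract-min (O(log 179)) and one insert of that list's next element (O(log 179)). Each of the n elements passes through the heap exactly once, so the total cost is O(n log 179), i.e. O(log 179) per output element.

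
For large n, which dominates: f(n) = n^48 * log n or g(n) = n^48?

f(n) = n^48 * log n grows faster: extra log n factor -> infinity.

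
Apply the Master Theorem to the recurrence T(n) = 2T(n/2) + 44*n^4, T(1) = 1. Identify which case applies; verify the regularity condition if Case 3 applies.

a=2, b=2, f(n)=44*n^4.
log_2(2) = 1 < 4.
f(n) = Omega(n^(1+epsilon)) for some epsilon > 0, so Case 3 is the candidate.
Regularity: a*f(n/b) = 2*44*(n/2)^4 = (2/16)*44*n^4 <= c*f(n) with c = 2/16 < 1. Satisfied.
Case 3: T(n) = Theta(n^4).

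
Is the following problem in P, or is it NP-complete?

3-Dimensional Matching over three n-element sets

This problem is NP-complete: one of Karp's 21 NP-complete problems.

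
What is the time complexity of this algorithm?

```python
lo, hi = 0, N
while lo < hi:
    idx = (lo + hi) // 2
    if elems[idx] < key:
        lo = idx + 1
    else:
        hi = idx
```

Time complexity: O(log n).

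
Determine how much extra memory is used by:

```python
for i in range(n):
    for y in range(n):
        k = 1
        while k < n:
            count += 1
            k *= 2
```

Space complexity: O(1).
Only a constant amount of auxiliary storage is used; nothing grows with n.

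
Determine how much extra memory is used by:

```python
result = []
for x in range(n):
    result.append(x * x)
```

Space complexity: O(n).
Auxiliary storage grows linearly with the input size n in the worst case.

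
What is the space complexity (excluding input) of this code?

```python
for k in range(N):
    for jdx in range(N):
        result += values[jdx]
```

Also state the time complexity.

Space complexity: O(1).
Only a constant amount of auxiliary storage is used; nothing grows with n.
Time complexity: O(n^2).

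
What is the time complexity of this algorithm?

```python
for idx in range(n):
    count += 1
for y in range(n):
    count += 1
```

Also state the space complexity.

Time complexity: O(n).
Space complexity: O(1).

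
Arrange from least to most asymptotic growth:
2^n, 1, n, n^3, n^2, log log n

Ordered by growth rate: 1 < log log n < n < n^2 < n^3 < 2^n.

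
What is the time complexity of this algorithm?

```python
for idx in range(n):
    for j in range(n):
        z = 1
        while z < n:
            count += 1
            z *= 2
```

Time complexity: O(n^2 log n).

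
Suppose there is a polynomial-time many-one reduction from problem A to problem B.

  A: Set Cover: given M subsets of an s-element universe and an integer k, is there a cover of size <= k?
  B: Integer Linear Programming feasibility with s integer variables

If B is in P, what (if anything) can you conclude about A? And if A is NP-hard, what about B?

A poly-time reduction A <=_p B means any A-instance can be transformed to a B-instance in poly time.
If B is in P: compose the reduction with B's poly-time algorithm to solve A in poly time, so A is in P.
If A is NP-hard: every NP problem reduces to A, which reduces to B; composing reductions, every NP problem reduces to B, so B is NP-hard.
(Here in fact A is NP-complete and B is NP-complete.)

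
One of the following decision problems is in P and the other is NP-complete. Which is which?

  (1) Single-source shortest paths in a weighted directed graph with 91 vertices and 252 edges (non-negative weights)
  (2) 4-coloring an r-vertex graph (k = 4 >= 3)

(1) is P: Dijkstra's algorithm runs in O((V+E) log V).
(2) is NP-complete: graph k-coloring for k>=3 is NP-complete by reduction from 3-SAT.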